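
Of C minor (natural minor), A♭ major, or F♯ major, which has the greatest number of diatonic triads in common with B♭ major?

Triads of B♭ major: B♭ (I), Cm (ii), Dm (iii), E♭ (IV), F (V), Gm (vi), Adim (vii°).
C minor (natural minor) shares 4: B♭, Cm, E♭, Gm.
A♭ major shares 2: Cm, E♭.
F♯ major shares 0: none.
The most common triads (4) are shared with C minor.

C minor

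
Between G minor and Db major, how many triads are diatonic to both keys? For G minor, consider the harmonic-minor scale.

Diatonic triads of G minor (harmonic minor): Gm (i), Adim (ii°), Bbaug (III+), Cm (iv), D (V), Eb (VI), F#dim (vii°).
Diatonic triads of Db major: Db (I), Ebm (ii), Fm (iii), Gb (IV), Ab (V), Bbm (vi), Cdim (vii°).
No triad has the same root and quality in both keys.

0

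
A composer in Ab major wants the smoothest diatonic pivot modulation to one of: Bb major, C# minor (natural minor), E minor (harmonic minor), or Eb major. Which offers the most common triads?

Eb major

Triads of Ab major: Ab major (I), Bb minor (ii), C minor (iii), Db major (IV), Eb major (V), F minor (vi), G diminished (vii°).
Bb major shares 2: Cm, Eb.
C# minor (natural minor) shares 0: none.
E minor (harmonic minor) shares 0: none.
Eb major shares 4: Ab, Cm, Eb, Fm.
The most common triads (4) are shared with Eb major.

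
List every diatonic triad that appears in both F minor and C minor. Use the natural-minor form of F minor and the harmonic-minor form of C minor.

Fm, Ab, Cm

Triads in F minor (natural minor): F minor (i), G diminished (ii°), Ab major (III), Bb minor (iv), C minor (v), Db major (VI), Eb major (VII).
Triads in C minor (harmonic minor): C minor (i), D diminished (ii°), Eb augmented (III+), F minor (iv), G major (V), Ab major (VI), B diminished (vii°).
Shared triads with their functions: F minor (i in F minor, iv in C minor); Ab major (III in F minor, VI in C minor); C minor (v in F minor, i in C minor).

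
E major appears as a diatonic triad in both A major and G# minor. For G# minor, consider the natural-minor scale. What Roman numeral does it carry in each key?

The scale of A major is A B C# D E F# G#; E is degree 5, and the triad built there (E-G#-B) is major, so it is V.
The scale of G# minor (natural minor) is G# A# B C# D# E F#; E is degree 6, and the triad built there (E-G#-B) is major, so it is VI.

V in A major; VI in G# minor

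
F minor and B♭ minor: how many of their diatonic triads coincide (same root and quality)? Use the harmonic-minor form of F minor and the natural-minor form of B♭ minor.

3

Diatonic triads of F minor (harmonic minor): F minor (i), G diminished (ii°), A♭ augmented (III+), B♭ minor (iv), C major (V), D♭ major (VI), E diminished (vii°).
Diatonic triads of B♭ minor (natural minor): B♭ minor (i), C diminished (ii°), D♭ major (III), E♭ minor (iv), F minor (v), G♭ major (VI), A♭ major (VII).
Matching root and quality in both lists: F minor, B♭ minor, D♭ major.
That gives 3 common triads.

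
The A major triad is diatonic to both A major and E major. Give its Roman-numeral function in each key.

I in A major; IV in E major

The scale of A major is A B C♯ D E F♯ G♯; A is degree 1, and the triad built there (A-C♯-E) is major, so it is I.
The scale of E major is E F♯ G♯ A B C♯ D♯; A is degree 4, and the triad built there (A-C♯-E) is major, so it is IV.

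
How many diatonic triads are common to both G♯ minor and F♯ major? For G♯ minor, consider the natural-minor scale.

Diatonic triads of G♯ minor (natural minor): G♯ minor (i), A♯ diminished (ii°), B major (III), C♯ minor (iv), D♯ minor (v), E major (VI), F♯ major (VII).
Diatonic triads of F♯ major: F♯ major (I), G♯ minor (ii), A♯ minor (iii), B major (IV), C♯ major (V), D♯ minor (vi), E♯ diminished (vii°).
Matching root and quality in both lists: G♯ minor, B major, D♯ minor, F♯ major.
That gives 4 common triads.

4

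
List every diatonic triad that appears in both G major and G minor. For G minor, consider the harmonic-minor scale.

Triads in G major: G (I), Am (ii), Bm (iii), C (IV), D (V), Em (vi), F♯dim (vii°).
Triads in G minor (harmonic minor): Gm (i), Adim (ii°), B♭aug (III+), Cm (iv), D (V), E♭ (VI), F♯dim (vii°).
Shared triads with their functions: D (V in G major, V in G minor); F♯dim (vii° in G major, vii° in G minor).

D, F♯dim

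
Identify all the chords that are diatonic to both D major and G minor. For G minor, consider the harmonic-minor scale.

D

Triads in D major: D major (I), E minor (ii), F♯ minor (iii), G major (IV), A major (V), B minor (vi), C♯ diminished (vii°).
Triads in G minor (harmonic minor): G minor (i), A diminished (ii°), B♭ augmented (III+), C minor (iv), D major (V), E♭ major (VI), F♯ diminished (vii°).
Shared triads with their functions: D major (I in D major, V in G minor).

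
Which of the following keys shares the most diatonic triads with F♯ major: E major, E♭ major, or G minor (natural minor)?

Triads of F♯ major: F♯ major (I), G♯ minor (ii), A♯ minor (iii), B major (IV), C♯ major (V), D♯ minor (vi), E♯ diminished (vii°).
E major shares 2: G♯m, B.
E♭ major shares 0: none.
G minor (natural minor) shares 0: none.
The most common triads (2) are shared with E major.

E major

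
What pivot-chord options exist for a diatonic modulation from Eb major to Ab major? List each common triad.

Triads in Eb major: Eb (I), Fm (ii), Gm (iii), Ab (IV), Bb (V), Cm (vi), Ddim (vii°).
Triads in Ab major: Ab (I), Bbm (ii), Cm (iii), Db (IV), Eb (V), Fm (vi), Gdim (vii°).
Shared triads with their functions: Eb (I in Eb major, V in Ab major); Fm (ii in Eb major, vi in Ab major); Ab (IV in Eb major, I in Ab major); Cm (vi in Eb major, iii in Ab major).

Eb, Fm, Ab, Cm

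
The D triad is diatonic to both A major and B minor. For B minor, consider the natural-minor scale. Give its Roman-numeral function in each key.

IV in A major; III in B minor

The scale of A major is A B C# D E F# G#; D is degree 4, and the triad built there (D-F#-A) is major, so it is IV.
The scale of B minor (natural minor) is B C# D E F# G A; D is degree 3, and the triad built there (D-F#-A) is major, so it is III.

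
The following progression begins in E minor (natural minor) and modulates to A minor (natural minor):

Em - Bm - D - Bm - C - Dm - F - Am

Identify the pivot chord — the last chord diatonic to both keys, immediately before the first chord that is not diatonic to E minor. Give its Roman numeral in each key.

C — VI in E minor, III in A minor

Chords diatonic to E minor: Em, F#dim, G, Am, Bm, C, D.
Reading the progression, the first chord not in that set is Dm, so the modulation leaves E minor there.
The chord immediately before Dm is C, which is diatonic to both keys: VI in E minor and III in A minor.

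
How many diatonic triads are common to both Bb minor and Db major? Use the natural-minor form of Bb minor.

Diatonic triads of Bb minor (natural minor): Bb minor (i), C diminished (ii°), Db major (III), Eb minor (iv), F minor (v), Gb major (VI), Ab major (VII).
Diatonic triads of Db major: Db major (I), Eb minor (ii), F minor (iii), Gb major (IV), Ab major (V), Bb minor (vi), C diminished (vii°).
Matching root and quality in both lists: Bb minor, C diminished, Db major, Eb minor, F minor, Gb major, Ab major.
That gives 7 common triads.

7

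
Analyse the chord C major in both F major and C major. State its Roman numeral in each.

V in F major; I in C major

The scale of F major is F G A B♭ C D E; C is degree 5, and the triad built there (C-E-G) is major, so it is V.
The scale of C major is C D E F G A B; C is degree 1, and the triad built there (C-E-G) is major, so it is I.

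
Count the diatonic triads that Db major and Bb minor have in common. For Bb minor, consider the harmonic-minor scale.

Diatonic triads of Db major: Db (I), Ebm (ii), Fm (iii), Gb (IV), Ab (V), Bbm (vi), Cdim (vii°).
Diatonic triads of Bb minor (harmonic minor): Bbm (i), Cdim (ii°), Dbaug (III+), Ebm (iv), F (V), Gb (VI), Adim (vii°).
Matching root and quality in both lists: Ebm, Gb, Bbm, Cdim.
That gives 4 common triads.

4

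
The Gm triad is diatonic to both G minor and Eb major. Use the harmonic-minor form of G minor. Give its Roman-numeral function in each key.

The scale of G minor (harmonic minor) is G A Bb C D Eb F#; G is degree 1, and the triad built there (G-Bb-D) is minor, so it is i.
The scale of Eb major is Eb F G Ab Bb C D; G is degree 3, and the triad built there (G-Bb-D) is minor, so it is iii.

i in G minor; iii in Eb major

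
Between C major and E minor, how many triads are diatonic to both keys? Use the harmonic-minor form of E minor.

Diatonic triads of C major: C (I), Dm (ii), Em (iii), F (IV), G (V), Am (vi), Bdim (vii°).
Diatonic triads of E minor (harmonic minor): Em (i), F♯dim (ii°), Gaug (III+), Am (iv), B (V), C (VI), D♯dim (vii°).
Matching root and quality in both lists: C, Em, Am.
That gives 3 common triads.

3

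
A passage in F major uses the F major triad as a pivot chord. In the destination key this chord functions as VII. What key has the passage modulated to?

The numeral VII denotes a major triad on scale degree 7. With F on degree 7, the tonic of the new key is G.
Degree 7 carries a major triad in natural-minor keys, so the destination is G minor.
Check: the diatonic triads of G minor (natural minor) are Gm (i), Adim (ii°), Bb (III), Cm (iv), Dm (v), Eb (VI), F (VII) — F major is indeed VII.

G minor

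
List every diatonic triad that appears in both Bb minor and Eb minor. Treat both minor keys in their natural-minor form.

Triads in Bb minor (natural minor): Bbm (i), Cdim (ii°), Db (III), Ebm (iv), Fm (v), Gb (VI), Ab (VII).
Triads in Eb minor (natural minor): Ebm (i), Fdim (ii°), Gb (III), Abm (iv), Bbm (v), Cb (VI), Db (VII).
Shared triads with their functions: Bbm (i in Bb minor, v in Eb minor); Db (III in Bb minor, VII in Eb minor); Ebm (iv in Bb minor, i in Eb minor); Gb (VI in Bb minor, III in Eb minor).

Bbm, Db, Ebm, Gb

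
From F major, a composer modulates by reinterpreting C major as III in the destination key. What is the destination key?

The numeral III denotes a major triad on scale degree 3. With C on degree 3, the tonic of the new key is A.
Degree 3 carries a major triad in natural-minor keys, so the destination is A minor.
Check: the diatonic triads of A minor (natural minor) are Am (i), Bdim (ii°), C (III), Dm (iv), Em (v), F (VI), G (VII) — C major is indeed III.

A minor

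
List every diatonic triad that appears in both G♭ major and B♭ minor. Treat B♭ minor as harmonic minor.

Triads in G♭ major: G♭ (I), A♭m (ii), B♭m (iii), C♭ (IV), D♭ (V), E♭m (vi), Fdim (vii°).
Triads in B♭ minor (harmonic minor): B♭m (i), Cdim (ii°), D♭aug (III+), E♭m (iv), F (V), G♭ (VI), Adim (vii°).
Shared triads with their functions: G♭ (I in G♭ major, VI in B♭ minor); B♭m (iii in G♭ major, i in B♭ minor); E♭m (vi in G♭ major, iv in B♭ minor).

G♭, B♭m, E♭m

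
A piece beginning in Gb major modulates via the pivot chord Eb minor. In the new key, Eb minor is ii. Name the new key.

The numeral ii denotes a minor triad on scale degree 2. With Eb on degree 2, the tonic of the new key is Db.
Degree 2 carries a minor triad in major keys, so the destination is Db major.
Check: the diatonic triads of Db major are Db (I), Ebm (ii), Fm (iii), Gb (IV), Ab (V), Bbm (vi), Cdim (vii°) — Eb minor is indeed ii.

Db major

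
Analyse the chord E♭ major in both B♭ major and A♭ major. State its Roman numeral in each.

IV in B♭ major; V in A♭ major

The scale of B♭ major is B♭ C D E♭ F G A; E♭ is degree 4, and the triad built there (E♭-G-B♭) is major, so it is IV.
The scale of A♭ major is A♭ B♭ C D♭ E♭ F G; E♭ is degree 5, and the triad built there (E♭-G-B♭) is major, so it is V.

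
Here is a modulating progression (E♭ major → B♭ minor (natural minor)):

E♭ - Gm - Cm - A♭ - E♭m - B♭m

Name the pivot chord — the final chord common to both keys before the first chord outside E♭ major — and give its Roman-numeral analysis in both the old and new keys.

A♭ — IV in E♭ major, VII in B♭ minor

Chords diatonic to E♭ major: E♭, Fm, Gm, A♭, B♭, Cm, Ddim.
Reading the progression, the first chord not in that set is E♭m, so the modulation leaves E♭ major there.
The chord immediately before E♭m is A♭, which is diatonic to both keys: IV in E♭ major and VII in B♭ minor.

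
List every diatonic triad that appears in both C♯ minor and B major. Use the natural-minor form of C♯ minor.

C♯m, E, G♯m, B

Triads in C♯ minor (natural minor): C♯m (i), D♯dim (ii°), E (III), F♯m (iv), G♯m (v), A (VI), B (VII).
Triads in B major: B (I), C♯m (ii), D♯m (iii), E (IV), F♯ (V), G♯m (vi), A♯dim (vii°).
Shared triads with their functions: C♯m (i in C♯ minor, ii in B major); E (III in C♯ minor, IV in B major); G♯m (v in C♯ minor, vi in B major); B (VII in C♯ minor, I in B major).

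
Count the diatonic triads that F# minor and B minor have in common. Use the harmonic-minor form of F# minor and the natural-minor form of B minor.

Diatonic triads of F# minor (harmonic minor): F#m (i), G#dim (ii°), Aaug (III+), Bm (iv), C# (V), D (VI), E#dim (vii°).
Diatonic triads of B minor (natural minor): Bm (i), C#dim (ii°), D (III), Em (iv), F#m (v), G (VI), A (VII).
Matching root and quality in both lists: F#m, Bm, D.
That gives 3 common triads.

3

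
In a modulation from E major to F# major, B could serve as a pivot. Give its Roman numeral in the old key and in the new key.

The scale of E major is E F# G# A B C# D#; B is degree 5, and the triad built there (B-D#-F#) is major, so it is V.
The scale of F# major is F# G# A# B C# D# E#; B is degree 4, and the triad built there (B-D#-F#) is major, so it is IV.

V in E major; IV in F# major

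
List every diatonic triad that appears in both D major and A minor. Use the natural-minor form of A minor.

Em, G

Triads in D major: D (I), Em (ii), F♯m (iii), G (IV), A (V), Bm (vi), C♯dim (vii°).
Triads in A minor (natural minor): Am (i), Bdim (ii°), C (III), Dm (iv), Em (v), F (VI), G (VII).
Shared triads with their functions: Em (ii in D major, v in A minor); G (IV in D major, VII in A minor).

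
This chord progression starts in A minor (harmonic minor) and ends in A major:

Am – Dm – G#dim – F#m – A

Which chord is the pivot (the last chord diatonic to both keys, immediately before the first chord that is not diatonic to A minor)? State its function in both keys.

G#dim — vii° in A minor, vii° in A major

Chords diatonic to A minor: Am, Bdim, Caug, Dm, E, F, G#dim.
Reading the progression, the first chord not in that set is F#m, so the modulation leaves A minor there.
The chord immediately before F#m is G#dim, which is diatonic to both keys: vii° in A minor and vii° in A major.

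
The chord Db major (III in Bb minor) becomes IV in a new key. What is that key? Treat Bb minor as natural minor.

The numeral IV denotes a major triad on scale degree 4. With Db on degree 4, the tonic of the new key is Ab.
Degree 4 carries a major triad in major keys, so the destination is Ab major.
Check: the diatonic triads of Ab major are Ab (I), Bbm (ii), Cm (iii), Db (IV), Eb (V), Fm (vi), Gdim (vii°) — Db major is indeed IV.

Ab major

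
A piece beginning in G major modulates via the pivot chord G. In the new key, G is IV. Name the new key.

The numeral IV denotes a major triad on scale degree 4. With G on degree 4, the tonic of the new key is D.
Degree 4 carries a major triad in major keys, so the destination is D major.
Check: the diatonic triads of D major are D (I), Em (ii), F#m (iii), G (IV), A (V), Bm (vi), C#dim (vii°) — G is indeed IV.

D major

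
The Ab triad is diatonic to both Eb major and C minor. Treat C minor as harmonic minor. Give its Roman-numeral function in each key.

IV in Eb major; VI in C minor

The scale of Eb major is Eb F G Ab Bb C D; Ab is degree 4, and the triad built there (Ab-C-Eb) is major, so it is IV.
The scale of C minor (harmonic minor) is C D Eb F G Ab B; Ab is degree 6, and the triad built there (Ab-C-Eb) is major, so it is VI.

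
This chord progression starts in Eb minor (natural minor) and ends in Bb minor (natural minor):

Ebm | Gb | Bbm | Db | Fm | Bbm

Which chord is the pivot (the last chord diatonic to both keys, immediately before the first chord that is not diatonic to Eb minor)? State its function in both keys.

Chords diatonic to Eb minor: Ebm, Fdim, Gb, Abm, Bbm, Cb, Db.
Reading the progression, the first chord not in that set is Fm, so the modulation leaves Eb minor there.
The chord immediately before Fm is Db, which is diatonic to both keys: VII in Eb minor and III in Bb minor.

Db — VII in Eb minor, III in Bb minor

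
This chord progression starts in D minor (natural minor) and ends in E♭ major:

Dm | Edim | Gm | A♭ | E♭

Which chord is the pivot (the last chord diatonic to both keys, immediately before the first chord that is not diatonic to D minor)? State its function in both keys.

Chords diatonic to D minor: Dm, Edim, F, Gm, Am, B♭, C.
Reading the progression, the first chord not in that set is A♭, so the modulation leaves D minor there.
The chord immediately before A♭ is Gm, which is diatonic to both keys: iv in D minor and iii in E♭ major.

Gm — iv in D minor, iii in E♭ major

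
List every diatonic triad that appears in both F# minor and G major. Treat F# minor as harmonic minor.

Bm, D

Triads in F# minor (harmonic minor): F#m (i), G#dim (ii°), Aaug (III+), Bm (iv), C# (V), D (VI), E#dim (vii°).
Triads in G major: G (I), Am (ii), Bm (iii), C (IV), D (V), Em (vi), F#dim (vii°).
Shared triads with their functions: Bm (iv in F# minor, iii in G major); D (VI in F# minor, V in G major).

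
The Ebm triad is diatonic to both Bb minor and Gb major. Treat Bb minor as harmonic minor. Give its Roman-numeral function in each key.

iv in Bb minor; vi in Gb major

The scale of Bb minor (harmonic minor) is Bb C Db Eb F Gb A; Eb is degree 4, and the triad built there (Eb-Gb-Bb) is minor, so it is iv.
The scale of Gb major is Gb Ab Bb Cb Db Eb F; Eb is degree 6, and the triad built there (Eb-Gb-Bb) is minor, so it is vi.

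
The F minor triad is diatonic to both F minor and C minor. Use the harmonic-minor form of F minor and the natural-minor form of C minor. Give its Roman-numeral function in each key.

The scale of F minor (harmonic minor) is F G Ab Bb C Db E; F is degree 1, and the triad built there (F-Ab-C) is minor, so it is i.
The scale of C minor (natural minor) is C D Eb F G Ab Bb; F is degree 4, and the triad built there (F-Ab-C) is minor, so it is iv.

i in F minor; iv in C minor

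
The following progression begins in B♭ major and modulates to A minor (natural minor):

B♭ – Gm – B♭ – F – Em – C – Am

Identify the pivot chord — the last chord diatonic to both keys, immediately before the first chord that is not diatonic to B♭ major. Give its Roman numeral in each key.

Chords diatonic to B♭ major: B♭, Cm, Dm, E♭, F, Gm, Adim.
Reading the progression, the first chord not in that set is Em, so the modulation leaves B♭ major there.
The chord immediately before Em is F, which is diatonic to both keys: V in B♭ major and VI in A minor.

F — V in B♭ major, VI in A minor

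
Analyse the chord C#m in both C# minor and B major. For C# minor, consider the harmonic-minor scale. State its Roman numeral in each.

The scale of C# minor (harmonic minor) is C# D# E F# G# A B#; C# is degree 1, and the triad built there (C#-E-G#) is minor, so it is i.
The scale of B major is B C# D# E F# G# A#; C# is degree 2, and the triad built there (C#-E-G#) is minor, so it is ii.

i in C# minor; ii in B major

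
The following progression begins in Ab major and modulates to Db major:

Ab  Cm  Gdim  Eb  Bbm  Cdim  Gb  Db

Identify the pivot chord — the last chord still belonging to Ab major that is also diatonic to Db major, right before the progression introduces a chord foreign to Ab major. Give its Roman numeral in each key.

Bbm — ii in Ab major, vi in Db major

Chords diatonic to Ab major: Ab, Bbm, Cm, Db, Eb, Fm, Gdim.
Reading the progression, the first chord not in that set is Cdim, so the modulation leaves Ab major there.
The chord immediately before Cdim is Bbm, which is diatonic to both keys: ii in Ab major and vi in Db major.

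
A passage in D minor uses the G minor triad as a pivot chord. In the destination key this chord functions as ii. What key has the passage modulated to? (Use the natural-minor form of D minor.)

The numeral ii denotes a minor triad on scale degree 2. With G on degree 2, the tonic of the new key is F.
Degree 2 carries a minor triad in major keys, so the destination is F major.
Check: the diatonic triads of F major are F (I), Gm (ii), Am (iii), Bb (IV), C (V), Dm (vi), Edim (vii°) — G minor is indeed ii.

F major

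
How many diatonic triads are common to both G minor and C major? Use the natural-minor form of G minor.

Diatonic triads of G minor (natural minor): G minor (i), A diminished (ii°), B♭ major (III), C minor (iv), D minor (v), E♭ major (VI), F major (VII).
Diatonic triads of C major: C major (I), D minor (ii), E minor (iii), F major (IV), G major (V), A minor (vi), B diminished (vii°).
Matching root and quality in both lists: D minor, F major.
That gives 2 common triads.

2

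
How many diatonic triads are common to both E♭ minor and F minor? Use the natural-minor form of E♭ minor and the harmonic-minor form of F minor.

2

Diatonic triads of E♭ minor (natural minor): E♭m (i), Fdim (ii°), G♭ (III), A♭m (iv), B♭m (v), C♭ (VI), D♭ (VII).
Diatonic triads of F minor (harmonic minor): Fm (i), Gdim (ii°), A♭aug (III+), B♭m (iv), C (V), D♭ (VI), Edim (vii°).
Matching root and quality in both lists: B♭m, D♭.
That gives 2 common triads.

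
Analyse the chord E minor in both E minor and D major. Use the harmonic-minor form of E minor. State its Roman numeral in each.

i in E minor; ii in D major

The scale of E minor (harmonic minor) is E F♯ G A B C D♯; E is degree 1, and the triad built there (E-G-B) is minor, so it is i.
The scale of D major is D E F♯ G A B C♯; E is degree 2, and the triad built there (E-G-B) is minor, so it is ii.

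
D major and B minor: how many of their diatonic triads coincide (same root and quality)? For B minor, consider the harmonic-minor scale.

4

Diatonic triads of D major: D (I), Em (ii), F#m (iii), G (IV), A (V), Bm (vi), C#dim (vii°).
Diatonic triads of B minor (harmonic minor): Bm (i), C#dim (ii°), Daug (III+), Em (iv), F# (V), G (VI), A#dim (vii°).
Matching root and quality in both lists: Em, G, Bm, C#dim.
That gives 4 common triads.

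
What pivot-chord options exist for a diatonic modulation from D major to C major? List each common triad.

Triads in D major: D major (I), E minor (ii), F# minor (iii), G major (IV), A major (V), B minor (vi), C# diminished (vii°).
Triads in C major: C major (I), D minor (ii), E minor (iii), F major (IV), G major (V), A minor (vi), B diminished (vii°).
Shared triads with their functions: E minor (ii in D major, iii in C major); G major (IV in D major, V in C major).

Em, G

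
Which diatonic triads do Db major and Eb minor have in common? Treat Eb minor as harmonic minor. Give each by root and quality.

Ebm

Triads in Db major: Db major (I), Eb minor (ii), F minor (iii), Gb major (IV), Ab major (V), Bb minor (vi), C diminished (vii°).
Triads in Eb minor (harmonic minor): Eb minor (i), F diminished (ii°), Gb augmented (III+), Ab minor (iv), Bb major (V), Cb major (VI), D diminished (vii°).
Shared triads with their functions: Eb minor (ii in Db major, i in Eb minor).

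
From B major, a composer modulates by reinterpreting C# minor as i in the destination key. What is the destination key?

C# minor

The numeral i denotes a minor triad on scale degree 1. With C# on degree 1, the tonic of the new key is C#.
Degree 1 carries a minor triad in minor keys, so the destination is C# minor.
Check: the diatonic triads of C# minor (natural minor) are C#m (i), D#dim (ii°), E (III), F#m (iv), G#m (v), A (VI), B (VII) — C# minor is indeed i.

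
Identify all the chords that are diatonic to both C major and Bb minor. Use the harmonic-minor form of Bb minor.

F

Triads in C major: C (I), Dm (ii), Em (iii), F (IV), G (V), Am (vi), Bdim (vii°).
Triads in Bb minor (harmonic minor): Bbm (i), Cdim (ii°), Dbaug (III+), Ebm (iv), F (V), Gb (VI), Adim (vii°).
Shared triads with their functions: F (IV in C major, V in Bb minor).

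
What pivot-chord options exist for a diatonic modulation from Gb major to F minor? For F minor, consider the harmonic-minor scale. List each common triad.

Triads in Gb major: Gb major (I), Ab minor (ii), Bb minor (iii), Cb major (IV), Db major (V), Eb minor (vi), F diminished (vii°).
Triads in F minor (harmonic minor): F minor (i), G diminished (ii°), Ab augmented (III+), Bb minor (iv), C major (V), Db major (VI), E diminished (vii°).
Shared triads with their functions: Bb minor (iii in Gb major, iv in F minor); Db major (V in Gb major, VI in F minor).

Bbm, Db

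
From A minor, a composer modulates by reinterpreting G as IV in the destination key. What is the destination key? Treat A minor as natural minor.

D major

The numeral IV denotes a major triad on scale degree 4. With G on degree 4, the tonic of the new key is D.
Degree 4 carries a major triad in major keys, so the destination is D major.
Check: the diatonic triads of D major are D (I), Em (ii), F#m (iii), G (IV), A (V), Bm (vi), C#dim (vii°) — G is indeed IV.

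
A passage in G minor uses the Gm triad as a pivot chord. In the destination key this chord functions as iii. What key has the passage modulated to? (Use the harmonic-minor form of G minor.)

The numeral iii denotes a minor triad on scale degree 3. With G on degree 3, the tonic of the new key is Eb.
Degree 3 carries a minor triad in major keys, so the destination is Eb major.
Check: the diatonic triads of Eb major are Eb (I), Fm (ii), Gm (iii), Ab (IV), Bb (V), Cm (vi), Ddim (vii°) — Gm is indeed iii.

Eb major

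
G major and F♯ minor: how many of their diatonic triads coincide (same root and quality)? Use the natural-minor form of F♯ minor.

Diatonic triads of G major: G major (I), A minor (ii), B minor (iii), C major (IV), D major (V), E minor (vi), F♯ diminished (vii°).
Diatonic triads of F♯ minor (natural minor): F♯ minor (i), G♯ diminished (ii°), A major (III), B minor (iv), C♯ minor (v), D major (VI), E major (VII).
Matching root and quality in both lists: B minor, D major.
That gives 2 common triads.

2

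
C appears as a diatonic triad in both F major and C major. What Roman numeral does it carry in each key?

The scale of F major is F G A Bb C D E; C is degree 5, and the triad built there (C-E-G) is major, so it is V.
The scale of C major is C D E F G A B; C is degree 1, and the triad built there (C-E-G) is major, so it is I.

V in F major; I in C major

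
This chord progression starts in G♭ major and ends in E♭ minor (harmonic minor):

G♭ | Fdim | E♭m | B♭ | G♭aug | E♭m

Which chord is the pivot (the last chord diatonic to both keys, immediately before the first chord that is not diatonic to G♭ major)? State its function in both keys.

Chords diatonic to G♭ major: G♭, A♭m, B♭m, C♭, D♭, E♭m, Fdim.
Reading the progression, the first chord not in that set is B♭, so the modulation leaves G♭ major there.
The chord immediately before B♭ is E♭m, which is diatonic to both keys: vi in G♭ major and i in E♭ minor.

E♭m — vi in G♭ major, i in E♭ minor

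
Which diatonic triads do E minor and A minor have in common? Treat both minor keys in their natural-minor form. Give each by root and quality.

Em, G, Am, C

Triads in E minor (natural minor): Em (i), F#dim (ii°), G (III), Am (iv), Bm (v), C (VI), D (VII).
Triads in A minor (natural minor): Am (i), Bdim (ii°), C (III), Dm (iv), Em (v), F (VI), G (VII).
Shared triads with their functions: Em (i in E minor, v in A minor); G (III in E minor, VII in A minor); Am (iv in E minor, i in A minor); C (VI in E minor, III in A minor).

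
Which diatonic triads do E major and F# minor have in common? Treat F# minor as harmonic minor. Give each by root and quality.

F#m

Triads in E major: E major (I), F# minor (ii), G# minor (iii), A major (IV), B major (V), C# minor (vi), D# diminished (vii°).
Triads in F# minor (harmonic minor): F# minor (i), G# diminished (ii°), A augmented (III+), B minor (iv), C# major (V), D major (VI), E# diminished (vii°).
Shared triads with their functions: F# minor (ii in E major, i in F# minor).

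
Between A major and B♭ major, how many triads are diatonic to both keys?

0

Diatonic triads of A major: A (I), Bm (ii), C♯m (iii), D (IV), E (V), F♯m (vi), G♯dim (vii°).
Diatonic triads of B♭ major: B♭ (I), Cm (ii), Dm (iii), E♭ (IV), F (V), Gm (vi), Adim (vii°).
No triad has the same root and quality in both keys.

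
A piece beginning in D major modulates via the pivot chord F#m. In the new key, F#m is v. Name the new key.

B minor

The numeral v denotes a minor triad on scale degree 5. With F# on degree 5, the tonic of the new key is B.
Degree 5 carries a minor triad in natural-minor keys, so the destination is B minor.
Check: the diatonic triads of B minor (natural minor) are Bm (i), C#dim (ii°), D (III), Em (iv), F#m (v), G (VI), A (VII) — F#m is indeed v.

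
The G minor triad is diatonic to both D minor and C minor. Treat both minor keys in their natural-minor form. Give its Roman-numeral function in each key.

iv in D minor; v in C minor

The scale of D minor (natural minor) is D E F G A Bb C; G is degree 4, and the triad built there (G-Bb-D) is minor, so it is iv.
The scale of C minor (natural minor) is C D Eb F G Ab Bb; G is degree 5, and the triad built there (G-Bb-D) is minor, so it is v.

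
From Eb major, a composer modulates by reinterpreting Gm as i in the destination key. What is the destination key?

The numeral i denotes a minor triad on scale degree 1. With G on degree 1, the tonic of the new key is G.
Degree 1 carries a minor triad in minor keys, so the destination is G minor.
Check: the diatonic triads of G minor (natural minor) are Gm (i), Adim (ii°), Bb (III), Cm (iv), Dm (v), Eb (VI), F (VII) — Gm is indeed i.

G minor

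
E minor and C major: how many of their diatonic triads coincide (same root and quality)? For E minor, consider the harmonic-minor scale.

3

Diatonic triads of E minor (harmonic minor): E minor (i), F# diminished (ii°), G augmented (III+), A minor (iv), B major (V), C major (VI), D# diminished (vii°).
Diatonic triads of C major: C major (I), D minor (ii), E minor (iii), F major (IV), G major (V), A minor (vi), B diminished (vii°).
Matching root and quality in both lists: E minor, A minor, C major.
That gives 3 common triads.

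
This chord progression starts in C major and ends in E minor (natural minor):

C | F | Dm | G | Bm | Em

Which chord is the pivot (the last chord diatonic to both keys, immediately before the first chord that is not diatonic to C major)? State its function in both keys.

Chords diatonic to C major: C, Dm, Em, F, G, Am, Bdim.
Reading the progression, the first chord not in that set is Bm, so the modulation leaves C major there.
The chord immediately before Bm is G, which is diatonic to both keys: V in C major and III in E minor.

G — V in C major, III in E minor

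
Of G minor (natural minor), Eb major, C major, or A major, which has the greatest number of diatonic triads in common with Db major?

Triads of Db major: Db (I), Ebm (ii), Fm (iii), Gb (IV), Ab (V), Bbm (vi), Cdim (vii°).
G minor (natural minor) shares 0: none.
Eb major shares 2: Fm, Ab.
C major shares 0: none.
A major shares 0: none.
The most common triads (2) are shared with Eb major.

Eb major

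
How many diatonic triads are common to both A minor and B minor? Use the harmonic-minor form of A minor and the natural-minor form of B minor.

Diatonic triads of A minor (harmonic minor): Am (i), Bdim (ii°), Caug (III+), Dm (iv), E (V), F (VI), G#dim (vii°).
Diatonic triads of B minor (natural minor): Bm (i), C#dim (ii°), D (III), Em (iv), F#m (v), G (VI), A (VII).
No triad has the same root and quality in both keys.

0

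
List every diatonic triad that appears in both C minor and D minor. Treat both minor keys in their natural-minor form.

Gm, Bb

Triads in C minor (natural minor): Cm (i), Ddim (ii°), Eb (III), Fm (iv), Gm (v), Ab (VI), Bb (VII).
Triads in D minor (natural minor): Dm (i), Edim (ii°), F (III), Gm (iv), Am (v), Bb (VI), C (VII).
Shared triads with their functions: Gm (v in C minor, iv in D minor); Bb (VII in C minor, VI in D minor).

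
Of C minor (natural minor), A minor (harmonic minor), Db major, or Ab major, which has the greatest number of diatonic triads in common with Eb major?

Triads of Eb major: Eb (I), Fm (ii), Gm (iii), Ab (IV), Bb (V), Cm (vi), Ddim (vii°).
C minor (natural minor) shares 7: Eb, Fm, Gm, Ab, Bb, Cm, Ddim.
A minor (harmonic minor) shares 0: none.
Db major shares 2: Fm, Ab.
Ab major shares 4: Eb, Fm, Ab, Cm.
The most common triads (7) are shared with C minor.

C minor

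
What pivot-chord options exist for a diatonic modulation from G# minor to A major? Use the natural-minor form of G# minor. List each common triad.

C#m, E

Triads in G# minor (natural minor): G# minor (i), A# diminished (ii°), B major (III), C# minor (iv), D# minor (v), E major (VI), F# major (VII).
Triads in A major: A major (I), B minor (ii), C# minor (iii), D major (IV), E major (V), F# minor (vi), G# diminished (vii°).
Shared triads with their functions: C# minor (iv in G# minor, iii in A major); E major (VI in G# minor, V in A major).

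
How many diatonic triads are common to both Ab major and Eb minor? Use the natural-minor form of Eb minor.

Diatonic triads of Ab major: Ab (I), Bbm (ii), Cm (iii), Db (IV), Eb (V), Fm (vi), Gdim (vii°).
Diatonic triads of Eb minor (natural minor): Ebm (i), Fdim (ii°), Gb (III), Abm (iv), Bbm (v), Cb (VI), Db (VII).
Matching root and quality in both lists: Bbm, Db.
That gives 2 common triads.

2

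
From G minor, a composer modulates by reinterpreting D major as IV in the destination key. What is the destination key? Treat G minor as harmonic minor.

A major

The numeral IV denotes a major triad on scale degree 4. With D on degree 4, the tonic of the new key is A.
Degree 4 carries a major triad in major keys, so the destination is A major.
Check: the diatonic triads of A major are A (I), Bm (ii), C#m (iii), D (IV), E (V), F#m (vi), G#dim (vii°) — D major is indeed IV.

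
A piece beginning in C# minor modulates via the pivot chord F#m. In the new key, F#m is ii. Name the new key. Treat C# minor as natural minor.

The numeral ii denotes a minor triad on scale degree 2. With F# on degree 2, the tonic of the new key is E.
Degree 2 carries a minor triad in major keys, so the destination is E major.
Check: the diatonic triads of E major are E (I), F#m (ii), G#m (iii), A (IV), B (V), C#m (vi), D#dim (vii°) — F#m is indeed ii.

E major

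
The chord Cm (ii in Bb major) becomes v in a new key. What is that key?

F minor

The numeral v denotes a minor triad on scale degree 5. With C on degree 5, the tonic of the new key is F.
Degree 5 carries a minor triad in natural-minor keys, so the destination is F minor.
Check: the diatonic triads of F minor (natural minor) are Fm (i), Gdim (ii°), Ab (III), Bbm (iv), Cm (v), Db (VI), Eb (VII) — Cm is indeed v.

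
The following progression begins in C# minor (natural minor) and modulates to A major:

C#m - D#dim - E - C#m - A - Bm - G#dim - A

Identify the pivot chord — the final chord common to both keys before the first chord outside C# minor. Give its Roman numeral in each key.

Chords diatonic to C# minor: C#m, D#dim, E, F#m, G#m, A, B.
Reading the progression, the first chord not in that set is Bm, so the modulation leaves C# minor there.
The chord immediately before Bm is A, which is diatonic to both keys: VI in C# minor and I in A major.

A — VI in C# minor, I in A major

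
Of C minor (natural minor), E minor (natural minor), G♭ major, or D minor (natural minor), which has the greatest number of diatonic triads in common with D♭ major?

Triads of D♭ major: D♭ (I), E♭m (ii), Fm (iii), G♭ (IV), A♭ (V), B♭m (vi), Cdim (vii°).
C minor (natural minor) shares 2: Fm, A♭.
E minor (natural minor) shares 0: none.
G♭ major shares 4: D♭, E♭m, G♭, B♭m.
D minor (natural minor) shares 0: none.
The most common triads (4) are shared with G♭ major.

G♭ major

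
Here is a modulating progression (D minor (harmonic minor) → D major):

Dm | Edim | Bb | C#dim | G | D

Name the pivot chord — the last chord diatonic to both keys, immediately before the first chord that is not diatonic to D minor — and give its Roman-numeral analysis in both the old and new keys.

C#dim — vii° in D minor, vii° in D major

Chords diatonic to D minor: Dm, Edim, Faug, Gm, A, Bb, C#dim.
Reading the progression, the first chord not in that set is G, so the modulation leaves D minor there.
The chord immediately before G is C#dim, which is diatonic to both keys: vii° in D minor and vii° in D major.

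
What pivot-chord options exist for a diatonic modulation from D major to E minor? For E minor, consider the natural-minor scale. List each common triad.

Triads in D major: D major (I), E minor (ii), F# minor (iii), G major (IV), A major (V), B minor (vi), C# diminished (vii°).
Triads in E minor (natural minor): E minor (i), F# diminished (ii°), G major (III), A minor (iv), B minor (v), C major (VI), D major (VII).
Shared triads with their functions: D major (I in D major, VII in E minor); E minor (ii in D major, i in E minor); G major (IV in D major, III in E minor); B minor (vi in D major, v in E minor).

D, Em, G, Bm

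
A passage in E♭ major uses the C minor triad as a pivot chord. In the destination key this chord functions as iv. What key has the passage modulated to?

The numeral iv denotes a minor triad on scale degree 4. With C on degree 4, the tonic of the new key is G.
Degree 4 carries a minor triad in minor keys, so the destination is G minor.
Check: the diatonic triads of G minor (natural minor) are Gm (i), Adim (ii°), B♭ (III), Cm (iv), Dm (v), E♭ (VI), F (VII) — C minor is indeed iv.

G minor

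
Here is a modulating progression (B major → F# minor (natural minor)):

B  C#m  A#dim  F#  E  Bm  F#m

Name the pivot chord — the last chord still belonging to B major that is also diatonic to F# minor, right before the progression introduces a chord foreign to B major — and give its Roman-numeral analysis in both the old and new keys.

Chords diatonic to B major: B, C#m, D#m, E, F#, G#m, A#dim.
Reading the progression, the first chord not in that set is Bm, so the modulation leaves B major there.
The chord immediately before Bm is E, which is diatonic to both keys: IV in B major and VII in F# minor.

E — IV in B major, VII in F# minor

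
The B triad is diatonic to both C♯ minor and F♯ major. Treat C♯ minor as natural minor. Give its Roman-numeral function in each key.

VII in C♯ minor; IV in F♯ major

The scale of C♯ minor (natural minor) is C♯ D♯ E F♯ G♯ A B; B is degree 7, and the triad built there (B-D♯-F♯) is major, so it is VII.
The scale of F♯ major is F♯ G♯ A♯ B C♯ D♯ E♯; B is degree 4, and the triad built there (B-D♯-F♯) is major, so it is IV.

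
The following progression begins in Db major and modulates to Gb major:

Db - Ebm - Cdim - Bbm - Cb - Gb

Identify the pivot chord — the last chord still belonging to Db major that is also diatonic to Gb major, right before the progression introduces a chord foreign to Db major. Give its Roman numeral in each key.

Bbm — vi in Db major, iii in Gb major

Chords diatonic to Db major: Db, Ebm, Fm, Gb, Ab, Bbm, Cdim.
Reading the progression, the first chord not in that set is Cb, so the modulation leaves Db major there.
The chord immediately before Cb is Bbm, which is diatonic to both keys: vi in Db major and iii in Gb major.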